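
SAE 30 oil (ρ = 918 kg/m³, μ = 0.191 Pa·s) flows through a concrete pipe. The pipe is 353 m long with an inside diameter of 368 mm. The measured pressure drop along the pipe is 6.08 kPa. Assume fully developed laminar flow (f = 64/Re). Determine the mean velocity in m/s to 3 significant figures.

For laminar flow, f = 64/Re with Re = ρVD/μ, so Darcy-Weisbach reduces to ΔP = 32μLV/D². Solving for V: V = ΔP·D²/(32μL) = 6080·(0.368)²/(32·0.191·353) = 0.3816 m/s.
Check: Re = ρVD/μ = 918·0.3816·0.368/0.191 = 675 < 2300, so the laminar assumption holds.

V ≈ 0.382 m/s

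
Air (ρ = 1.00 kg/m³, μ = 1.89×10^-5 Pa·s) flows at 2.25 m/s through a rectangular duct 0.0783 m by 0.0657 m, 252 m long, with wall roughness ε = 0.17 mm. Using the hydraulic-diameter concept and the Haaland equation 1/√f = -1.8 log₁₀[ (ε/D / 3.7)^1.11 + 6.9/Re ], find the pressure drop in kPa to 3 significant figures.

Hydraulic diameter D_h = 4A/P = 4·(0.0783·0.0657)/(2·(0.0783+0.0657)) = 0.02058/0.288 = 0.07145 m.
Re = ρVD_h/μ = 1·2.25·0.07145/1.89e-05 = 8506.
ε/D_h = 0.00017/0.07145 = 0.00238; Haaland gives 1/√f = -1.8 log₁₀[0.000287+0.000811] = 5.327, so f = 0.03524.
ΔP = f(L/D_h)(ρV²/2) = 0.03524·252/0.07145·2.531 = 314.6 Pa.
ΔP = 0.315 kPa.

ΔP ≈ 0.315 kPa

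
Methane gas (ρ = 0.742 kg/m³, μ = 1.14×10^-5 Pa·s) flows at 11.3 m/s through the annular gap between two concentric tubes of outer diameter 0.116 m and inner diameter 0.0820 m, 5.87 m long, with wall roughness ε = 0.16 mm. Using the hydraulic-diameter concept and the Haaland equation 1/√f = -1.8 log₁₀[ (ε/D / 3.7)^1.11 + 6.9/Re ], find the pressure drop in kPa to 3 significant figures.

Hydraulic diameter D_h = 4A/P = D_o - D_i = 0.116 - 0.082 = 0.034 m.
Re = ρVD_h/μ = 0.742·11.3·0.034/1.14e-05 = 2.501e+04.
ε/D_h = 0.00016/0.034 = 0.00471; Haaland gives 1/√f = -1.8 log₁₀[0.000611+0.000276] = 5.494, so f = 0.03313.
ΔP = f(L/D_h)(ρV²/2) = 0.03313·5.87/0.034·47.37 = 271 Pa.
ΔP = 0.271 kPa.

ΔP ≈ 0.271 kPa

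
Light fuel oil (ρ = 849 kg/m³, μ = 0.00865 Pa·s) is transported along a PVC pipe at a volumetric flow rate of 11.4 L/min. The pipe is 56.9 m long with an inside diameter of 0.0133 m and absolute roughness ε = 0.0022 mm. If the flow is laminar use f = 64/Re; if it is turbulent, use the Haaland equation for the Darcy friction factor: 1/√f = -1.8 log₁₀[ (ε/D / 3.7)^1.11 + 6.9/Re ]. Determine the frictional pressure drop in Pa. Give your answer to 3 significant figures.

Q = 11.4 L/min = 11.4/60000 = 0.00019 m³/s.
Cross-sectional area A = πD²/4 = π(0.0133)²/4 = 0.0001389 m²; mean velocity V = Q/A = 0.00019/0.0001389 = 1.368 m/s.
Reynolds number Re = ρVD/μ = 849 · 1.368 · 0.0133 / 0.00865 = 1785.
Re < 2300 → laminar flow, so f = 64/Re = 64/1785 = 0.03585 (the turbulent correlation is not needed).
Darcy-Weisbach: ΔP = f(L/D)(ρV²/2) = 0.03585·(56.9/0.0133)·(849·1.368²/2) = 0.03585·4278·794 = 1.218e+05 Pa.

ΔP ≈ 122000 Pa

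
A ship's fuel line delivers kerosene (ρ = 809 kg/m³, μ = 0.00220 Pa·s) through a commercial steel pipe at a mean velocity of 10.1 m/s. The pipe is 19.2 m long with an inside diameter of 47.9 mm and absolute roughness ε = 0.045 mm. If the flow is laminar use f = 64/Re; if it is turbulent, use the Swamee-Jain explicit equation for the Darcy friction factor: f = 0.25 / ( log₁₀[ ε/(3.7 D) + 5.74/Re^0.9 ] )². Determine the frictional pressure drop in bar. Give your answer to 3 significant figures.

Reynolds number Re = ρVD/μ = 809 · 10.1 · 0.0479 / 0.0022 = 1.779e+05.
Re > 4000 → turbulent. Relative roughness ε/D = 4.5e-05/0.0479 = 0.000939. Swamee-Jain: f = 0.25/(log₁₀[0.000939/3.7 + 5.74/1.779e+05^0.9])² = 0.25/(log₁₀[0.000254 + 0.000108])² = 0.25/(-3.441)² = 0.02111.
Darcy-Weisbach: ΔP = f(L/D)(ρV²/2) = 0.02111·(19.2/0.0479)·(809·10.1²/2) = 0.02111·400.8·4.126e+04 = 3.492e+05 Pa.
ΔP = 3.492e+05 Pa = 3.49 bar.

ΔP ≈ 3.49 bar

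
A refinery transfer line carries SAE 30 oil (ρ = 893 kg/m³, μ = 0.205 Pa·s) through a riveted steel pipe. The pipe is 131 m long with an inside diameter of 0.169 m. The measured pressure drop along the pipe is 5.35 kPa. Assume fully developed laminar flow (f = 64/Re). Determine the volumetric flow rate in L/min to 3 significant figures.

Q ≈ 239 L/min

For laminar flow, f = 64/Re with Re = ρVD/μ, so Darcy-Weisbach reduces to ΔP = 32μLV/D². Solving for V: V = ΔP·D²/(32μL) = 5350·(0.169)²/(32·0.205·131) = 0.1778 m/s.
Check: Re = ρVD/μ = 893·0.1778·0.169/0.205 = 130.9 < 2300, so the laminar assumption holds.
Q = V·A = 0.1778·(π/4·0.169²) = 0.003989 m³/s = 239 L/min.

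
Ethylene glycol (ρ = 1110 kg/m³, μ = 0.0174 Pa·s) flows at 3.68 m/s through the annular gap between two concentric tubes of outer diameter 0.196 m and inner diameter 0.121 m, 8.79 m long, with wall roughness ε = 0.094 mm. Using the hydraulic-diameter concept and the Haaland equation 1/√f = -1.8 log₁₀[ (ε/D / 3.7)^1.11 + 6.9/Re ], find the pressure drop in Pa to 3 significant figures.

ΔP ≈ 25400 Pa

Hydraulic diameter D_h = 4A/P = D_o - D_i = 0.196 - 0.121 = 0.075 m.
Re = ρVD_h/μ = 1110·3.68·0.075/0.0174 = 1.761e+04.
ε/D_h = 9.4e-05/0.075 = 0.00125; Haaland gives 1/√f = -1.8 log₁₀[0.000141+0.000392] = 5.893, so f = 0.0288.
ΔP = f(L/D_h)(ρV²/2) = 0.0288·8.79/0.075·7516 = 2.537e+04 Pa.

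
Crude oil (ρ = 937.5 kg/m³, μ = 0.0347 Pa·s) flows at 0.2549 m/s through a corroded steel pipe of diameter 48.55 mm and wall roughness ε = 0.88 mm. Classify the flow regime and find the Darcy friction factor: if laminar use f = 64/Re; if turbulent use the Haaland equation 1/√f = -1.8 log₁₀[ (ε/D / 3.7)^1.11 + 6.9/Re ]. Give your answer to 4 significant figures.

Re = ρVD/μ = 937.5·0.2549·0.04855/0.0347 = 334.3.
Re < 2300 → laminar, so f = 64/Re = 0.1914 (roughness is irrelevant in laminar flow).

f ≈ 0.1914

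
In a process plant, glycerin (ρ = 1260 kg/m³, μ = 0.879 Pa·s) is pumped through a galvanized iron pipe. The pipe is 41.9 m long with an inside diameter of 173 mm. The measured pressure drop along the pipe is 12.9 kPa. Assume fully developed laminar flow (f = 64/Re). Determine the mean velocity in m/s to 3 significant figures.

For laminar flow, f = 64/Re with Re = ρVD/μ, so Darcy-Weisbach reduces to ΔP = 32μLV/D². Solving for V: V = ΔP·D²/(32μL) = 1.29e+04·(0.173)²/(32·0.879·41.9) = 0.3276 m/s.
Check: Re = ρVD/μ = 1260·0.3276·0.173/0.879 = 81.24 < 2300, so the laminar assumption holds.

V ≈ 0.328 m/s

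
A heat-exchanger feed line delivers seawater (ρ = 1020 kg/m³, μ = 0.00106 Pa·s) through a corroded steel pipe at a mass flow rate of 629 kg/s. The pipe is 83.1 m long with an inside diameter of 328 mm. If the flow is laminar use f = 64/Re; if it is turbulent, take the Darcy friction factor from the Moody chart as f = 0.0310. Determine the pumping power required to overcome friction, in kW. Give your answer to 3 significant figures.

P ≈ 132 kW

A = πD²/4 = π(0.328)²/4 = 0.0845 m²; mean velocity V = ṁ/(ρA) = 629/(1020 · 0.0845) = 7.298 m/s.
Reynolds number Re = ρVD/μ = 1020 · 7.298 · 0.328 / 0.00106 = 2.303e+06.
Re > 4000 → turbulent; use the Moody-chart value f = 0.0310.
Darcy-Weisbach: ΔP = f(L/D)(ρV²/2) = 0.031·(83.1/0.328)·(1020·7.298²/2) = 0.031·253.4·2.716e+04 = 2.133e+05 Pa.
Q = ṁ/ρ = 629/1020 = 0.6167 m³/s.
Pumping power P = QΔP = 0.6167·2.133e+05 = 131600 W = 132 kW.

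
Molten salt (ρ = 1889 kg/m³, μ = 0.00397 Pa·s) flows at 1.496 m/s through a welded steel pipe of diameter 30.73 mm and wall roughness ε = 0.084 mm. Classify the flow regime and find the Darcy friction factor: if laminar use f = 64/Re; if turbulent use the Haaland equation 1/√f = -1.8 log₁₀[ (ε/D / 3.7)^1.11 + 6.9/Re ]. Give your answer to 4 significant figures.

Re = ρVD/μ = 1889·1.496·0.03073/0.00397 = 2.187e+04.
Re > 4000 → turbulent. ε/D = 8.4e-05/0.03073 = 0.00273; Haaland: 1/√f = -1.8 log₁₀[0.000334 + 0.000315] = 5.737, so f = 0.03038.

f ≈ 0.03038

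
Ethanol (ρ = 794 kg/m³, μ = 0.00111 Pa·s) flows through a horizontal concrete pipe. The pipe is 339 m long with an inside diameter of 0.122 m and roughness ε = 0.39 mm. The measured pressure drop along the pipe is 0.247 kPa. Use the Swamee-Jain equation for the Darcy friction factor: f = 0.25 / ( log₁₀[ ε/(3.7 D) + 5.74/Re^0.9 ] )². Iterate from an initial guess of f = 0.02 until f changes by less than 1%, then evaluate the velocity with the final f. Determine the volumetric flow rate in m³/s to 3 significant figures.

Rearranging Darcy-Weisbach: V = √(2·ΔP·D/(f·L·ρ)). With ε/D = 0.00039/0.122 = 0.0032, iterate starting from f = 0.02:
  f = 0.02 → V = √(2·247·0.122/(0.02·339·794)) = 0.1058 m/s; Re = ρVD/μ = 9234; f → 0.03649
  f = 0.03649 → V = 0.07833 m/s; Re = 6836; f → 0.0388
  f = 0.0388 → V = 0.07597 m/s; Re = 6630; f → 0.03906
Converged (Δf/f < 1%). With the final f = 0.03906: V = √(2·247·0.122/(0.03906·339·794)) = 0.07572 m/s.
Q = V·A = 0.07572·(π/4·0.122²) = 0.0008851 m³/s = 8.85×10^-4 m³/s.

Q ≈ 8.85×10^-4 m³/s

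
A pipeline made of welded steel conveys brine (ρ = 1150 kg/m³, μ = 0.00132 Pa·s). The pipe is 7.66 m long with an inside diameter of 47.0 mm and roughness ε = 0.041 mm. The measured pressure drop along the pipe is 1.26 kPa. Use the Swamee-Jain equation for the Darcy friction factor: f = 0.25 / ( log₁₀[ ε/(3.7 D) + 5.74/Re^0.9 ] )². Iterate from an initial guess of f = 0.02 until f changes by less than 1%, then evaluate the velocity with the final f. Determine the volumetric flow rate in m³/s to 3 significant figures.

Rearranging Darcy-Weisbach: V = √(2·ΔP·D/(f·L·ρ)). With ε/D = 4.1e-05/0.047 = 0.000872, iterate starting from f = 0.02:
  f = 0.02 → V = √(2·1260·0.047/(0.02·7.66·1150)) = 0.8199 m/s; Re = ρVD/μ = 3.357e+04; f → 0.02532
  f = 0.02532 → V = 0.7287 m/s; Re = 2.984e+04; f → 0.02583
  f = 0.02583 → V = 0.7214 m/s; Re = 2.954e+04; f → 0.02588
Converged (Δf/f < 1%). With the final f = 0.02588: V = √(2·1260·0.047/(0.02588·7.66·1150)) = 0.7208 m/s.
Q = V·A = 0.7208·(π/4·0.047²) = 0.001251 m³/s = 0.00125 m³/s.

Q ≈ 0.00125 m³/s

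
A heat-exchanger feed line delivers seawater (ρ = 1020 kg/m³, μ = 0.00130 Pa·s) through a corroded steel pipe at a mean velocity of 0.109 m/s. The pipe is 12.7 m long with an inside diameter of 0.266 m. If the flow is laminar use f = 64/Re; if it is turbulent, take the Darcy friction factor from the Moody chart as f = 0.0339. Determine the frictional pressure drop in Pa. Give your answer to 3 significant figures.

ΔP ≈ 9.81 Pa

Reynolds number Re = ρVD/μ = 1020 · 0.109 · 0.266 / 0.0013 = 2.275e+04.
Re > 4000 → turbulent; use the Moody-chart value f = 0.0339.
Darcy-Weisbach: ΔP = f(L/D)(ρV²/2) = 0.0339·(12.7/0.266)·(1020·0.109²/2) = 0.0339·47.74·6.059 = 9.807 Pa.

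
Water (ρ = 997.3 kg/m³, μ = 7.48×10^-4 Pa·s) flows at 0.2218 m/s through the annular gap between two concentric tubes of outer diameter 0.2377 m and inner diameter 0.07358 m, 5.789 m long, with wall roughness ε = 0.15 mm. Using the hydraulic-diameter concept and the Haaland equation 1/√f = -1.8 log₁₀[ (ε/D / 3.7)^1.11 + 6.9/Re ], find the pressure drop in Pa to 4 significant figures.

Hydraulic diameter D_h = 4A/P = D_o - D_i = 0.2377 - 0.07358 = 0.1641 m.
Re = ρVD_h/μ = 997.3·0.2218·0.1641/0.000748 = 4.853e+04.
ε/D_h = 0.00015/0.1641 = 0.000914; Haaland gives 1/√f = -1.8 log₁₀[9.91e-05+0.000142] = 6.512, so f = 0.02358.
ΔP = f(L/D_h)(ρV²/2) = 0.02358·5.789/0.1641·24.53 = 20.41 Pa.

ΔP ≈ 20.41 Pa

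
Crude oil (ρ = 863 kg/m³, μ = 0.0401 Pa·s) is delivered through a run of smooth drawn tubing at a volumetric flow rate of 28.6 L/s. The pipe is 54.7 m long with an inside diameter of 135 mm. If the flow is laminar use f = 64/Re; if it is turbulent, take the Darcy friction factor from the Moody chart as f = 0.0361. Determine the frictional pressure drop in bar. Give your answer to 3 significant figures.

Q = 28.6 L/s = 28.6/1000 = 0.0286 m³/s.
Cross-sectional area A = πD²/4 = π(0.135)²/4 = 0.01431 m²; mean velocity V = Q/A = 0.0286/0.01431 = 1.998 m/s.
Reynolds number Re = ρVD/μ = 863 · 1.998 · 0.135 / 0.0401 = 5805.
Re > 4000 → turbulent; use the Moody-chart value f = 0.0361.
Darcy-Weisbach: ΔP = f(L/D)(ρV²/2) = 0.0361·(54.7/0.135)·(863·1.998²/2) = 0.0361·405.2·1723 = 2.52e+04 Pa.
ΔP = 2.52e+04 Pa = 0.252 bar.

ΔP ≈ 0.252 bar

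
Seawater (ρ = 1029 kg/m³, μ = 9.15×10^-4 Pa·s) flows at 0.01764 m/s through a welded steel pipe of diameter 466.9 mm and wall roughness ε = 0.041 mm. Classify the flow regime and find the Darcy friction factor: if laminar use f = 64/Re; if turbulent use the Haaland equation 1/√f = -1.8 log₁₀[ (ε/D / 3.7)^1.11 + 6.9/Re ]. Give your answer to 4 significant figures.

f ≈ 0.03163

Re = ρVD/μ = 1029·0.01764·0.4669/0.000915 = 9262.
Re > 4000 → turbulent. ε/D = 4.1e-05/0.4669 = 8.78e-05; Haaland: 1/√f = -1.8 log₁₀[7.36e-06 + 0.000745] = 5.622, so f = 0.03163.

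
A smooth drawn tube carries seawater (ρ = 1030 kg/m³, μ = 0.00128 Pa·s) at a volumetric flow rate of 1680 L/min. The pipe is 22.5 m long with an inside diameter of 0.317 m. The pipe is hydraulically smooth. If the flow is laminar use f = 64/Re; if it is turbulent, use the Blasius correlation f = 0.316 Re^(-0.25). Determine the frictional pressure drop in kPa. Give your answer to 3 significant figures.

ΔP ≈ 0.0838 kPa

Q = 1680 L/min = 1680/60000 = 0.028 m³/s.
Cross-sectional area A = πD²/4 = π(0.317)²/4 = 0.07892 m²; mean velocity V = Q/A = 0.028/0.07892 = 0.3548 m/s.
Reynolds number Re = ρVD/μ = 1030 · 0.3548 · 0.317 / 0.00128 = 9.05e+04.
Re > 4000 → turbulent. Smooth-pipe (Blasius): f = 0.316 Re^(-0.25) = 0.316/(9.05e+04)^0.25 = 0.01822.
Darcy-Weisbach: ΔP = f(L/D)(ρV²/2) = 0.01822·(22.5/0.317)·(1030·0.3548²/2) = 0.01822·70.98·64.82 = 83.82 Pa.
ΔP = 83.82 Pa = 0.0838 kPa.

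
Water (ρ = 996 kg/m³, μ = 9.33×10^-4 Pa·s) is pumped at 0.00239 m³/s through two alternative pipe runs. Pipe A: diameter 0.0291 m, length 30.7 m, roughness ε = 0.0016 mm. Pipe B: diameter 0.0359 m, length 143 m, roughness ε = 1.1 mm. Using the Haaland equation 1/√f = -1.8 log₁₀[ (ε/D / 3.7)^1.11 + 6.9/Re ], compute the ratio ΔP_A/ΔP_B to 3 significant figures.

ΔP_A/ΔP_B ≈ 0.186

Pipe A: V = Q/A = 0.00239/0.0006651 = 3.594 m/s; Re = 1.116e+05; ε/D = 5.5e-05; Haaland → f = 0.01767; ΔP_A = f(L/D)(ρV²/2) = 1.199e+05 Pa.
Pipe B: V = Q/A = 0.00239/0.001012 = 2.361 m/s; Re = 9.049e+04; ε/D = 0.0306; Haaland → f = 0.05813; ΔP_B = f(L/D)(ρV²/2) = 6.429e+05 Pa.
ΔP_A/ΔP_B = 1.199e+05/6.429e+05 = 0.186.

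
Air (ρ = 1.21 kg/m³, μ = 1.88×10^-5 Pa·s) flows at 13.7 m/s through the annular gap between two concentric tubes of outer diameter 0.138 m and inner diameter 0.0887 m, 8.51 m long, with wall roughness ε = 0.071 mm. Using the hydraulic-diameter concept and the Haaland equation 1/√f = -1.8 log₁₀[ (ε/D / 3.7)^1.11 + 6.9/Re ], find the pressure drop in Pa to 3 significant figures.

Hydraulic diameter D_h = 4A/P = D_o - D_i = 0.138 - 0.0887 = 0.0493 m.
Re = ρVD_h/μ = 1.21·13.7·0.0493/1.88e-05 = 4.347e+04.
ε/D_h = 7.1e-05/0.0493 = 0.00144; Haaland gives 1/√f = -1.8 log₁₀[0.000164+0.000159] = 6.284, so f = 0.02533.
ΔP = f(L/D_h)(ρV²/2) = 0.02533·8.51/0.0493·113.6 = 496.4 Pa.

ΔP ≈ 496 Pa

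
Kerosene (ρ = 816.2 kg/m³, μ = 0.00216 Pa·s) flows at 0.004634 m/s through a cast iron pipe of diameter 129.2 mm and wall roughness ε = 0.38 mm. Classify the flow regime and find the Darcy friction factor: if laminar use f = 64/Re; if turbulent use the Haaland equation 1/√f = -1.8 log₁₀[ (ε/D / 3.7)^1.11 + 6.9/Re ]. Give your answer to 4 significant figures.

f ≈ 0.2829

Re = ρVD/μ = 816.2·0.004634·0.1292/0.00216 = 226.2.
Re < 2300 → laminar, so f = 64/Re = 0.2829 (roughness is irrelevant in laminar flow).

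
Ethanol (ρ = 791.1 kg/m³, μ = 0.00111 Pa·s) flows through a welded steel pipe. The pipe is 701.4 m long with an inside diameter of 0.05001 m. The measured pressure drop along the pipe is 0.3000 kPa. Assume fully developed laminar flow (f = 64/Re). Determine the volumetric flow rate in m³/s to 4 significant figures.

For laminar flow, f = 64/Re with Re = ρVD/μ, so Darcy-Weisbach reduces to ΔP = 32μLV/D². Solving for V: V = ΔP·D²/(32μL) = 300·(0.05001)²/(32·0.00111·701.4) = 0.03012 m/s.
Check: Re = ρVD/μ = 791.1·0.03012·0.05001/0.00111 = 1073 < 2300, so the laminar assumption holds.
Q = V·A = 0.03012·(π/4·0.05001²) = 5.916e-05 m³/s = 5.916×10^-5 m³/s.

Q ≈ 5.916×10^-5 m³/s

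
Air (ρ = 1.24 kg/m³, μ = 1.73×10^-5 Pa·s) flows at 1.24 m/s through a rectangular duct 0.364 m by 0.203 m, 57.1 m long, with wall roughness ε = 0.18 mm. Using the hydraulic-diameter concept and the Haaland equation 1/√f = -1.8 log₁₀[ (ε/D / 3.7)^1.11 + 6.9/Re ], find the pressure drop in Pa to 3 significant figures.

Hydraulic diameter D_h = 4A/P = 4·(0.364·0.203)/(2·(0.364+0.203)) = 0.2956/1.134 = 0.2606 m.
Re = ρVD_h/μ = 1.24·1.24·0.2606/1.73e-05 = 2.317e+04.
ε/D_h = 0.00018/0.2606 = 0.000691; Haaland gives 1/√f = -1.8 log₁₀[7.26e-05+0.000298] = 6.176, so f = 0.02621.
ΔP = f(L/D_h)(ρV²/2) = 0.02621·57.1/0.2606·0.9533 = 5.475 Pa.

ΔP ≈ 5.47 Pa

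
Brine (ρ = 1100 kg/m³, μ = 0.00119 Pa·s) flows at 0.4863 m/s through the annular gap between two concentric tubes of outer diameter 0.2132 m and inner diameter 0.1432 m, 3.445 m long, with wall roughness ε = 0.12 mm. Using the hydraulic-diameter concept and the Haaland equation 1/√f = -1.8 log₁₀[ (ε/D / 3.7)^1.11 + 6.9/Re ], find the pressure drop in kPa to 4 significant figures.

Hydraulic diameter D_h = 4A/P = D_o - D_i = 0.2132 - 0.1432 = 0.07 m.
Re = ρVD_h/μ = 1100·0.4863·0.07/0.00119 = 3.147e+04.
ε/D_h = 0.00012/0.07 = 0.00171; Haaland gives 1/√f = -1.8 log₁₀[0.000199+0.000219] = 6.081, so f = 0.02704.
ΔP = f(L/D_h)(ρV²/2) = 0.02704·3.445/0.07·130.1 = 173.1 Pa.
ΔP = 0.1731 kPa.

ΔP ≈ 0.1731 kPa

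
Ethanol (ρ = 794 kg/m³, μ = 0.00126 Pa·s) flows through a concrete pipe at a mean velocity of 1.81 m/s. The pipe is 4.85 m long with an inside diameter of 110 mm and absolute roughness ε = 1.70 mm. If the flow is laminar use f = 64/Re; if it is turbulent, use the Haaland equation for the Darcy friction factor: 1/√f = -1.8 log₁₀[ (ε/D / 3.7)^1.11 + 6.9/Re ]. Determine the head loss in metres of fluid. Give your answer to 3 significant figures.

h_f ≈ 0.328 m

Reynolds number Re = ρVD/μ = 794 · 1.81 · 0.11 / 0.00126 = 1.255e+05.
Re > 4000 → turbulent. Relative roughness ε/D = 0.0017/0.11 = 0.0155. Haaland: 1/√f = -1.8 log₁₀[(0.0155/3.7)^1.11 + 6.9/1.255e+05] = -1.8 log₁₀[0.00229 + 5.5e-05] = 4.735, so f = 0.0446.
Darcy-Weisbach: ΔP = f(L/D)(ρV²/2) = 0.0446·(4.85/0.11)·(794·1.81²/2) = 0.0446·44.09·1301 = 2558 Pa.
Head loss h_f = ΔP/(ρg) = 2558/(794·9.81) = 0.328 m.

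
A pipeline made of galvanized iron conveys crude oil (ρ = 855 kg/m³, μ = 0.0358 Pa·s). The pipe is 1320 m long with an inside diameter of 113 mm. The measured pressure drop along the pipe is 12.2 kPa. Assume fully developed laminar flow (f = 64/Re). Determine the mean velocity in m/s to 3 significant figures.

For laminar flow, f = 64/Re with Re = ρVD/μ, so Darcy-Weisbach reduces to ΔP = 32μLV/D². Solving for V: V = ΔP·D²/(32μL) = 1.22e+04·(0.113)²/(32·0.0358·1320) = 0.103 m/s.
Check: Re = ρVD/μ = 855·0.103·0.113/0.0358 = 278 < 2300, so the laminar assumption holds.

V ≈ 0.103 m/s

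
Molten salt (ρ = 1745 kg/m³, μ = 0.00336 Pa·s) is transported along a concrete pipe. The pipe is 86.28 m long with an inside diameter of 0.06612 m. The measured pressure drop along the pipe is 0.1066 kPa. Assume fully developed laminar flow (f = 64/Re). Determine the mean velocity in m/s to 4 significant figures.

V ≈ 0.05024 m/s

For laminar flow, f = 64/Re with Re = ρVD/μ, so Darcy-Weisbach reduces to ΔP = 32μLV/D². Solving for V: V = ΔP·D²/(32μL) = 106.6·(0.06612)²/(32·0.00336·86.28) = 0.05024 m/s.
Check: Re = ρVD/μ = 1745·0.05024·0.06612/0.00336 = 1725 < 2300, so the laminar assumption holds.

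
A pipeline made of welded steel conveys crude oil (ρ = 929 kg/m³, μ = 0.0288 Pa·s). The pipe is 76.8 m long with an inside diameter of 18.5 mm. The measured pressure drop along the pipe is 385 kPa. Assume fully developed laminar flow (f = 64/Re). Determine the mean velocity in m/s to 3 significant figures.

For laminar flow, f = 64/Re with Re = ρVD/μ, so Darcy-Weisbach reduces to ΔP = 32μLV/D². Solving for V: V = ΔP·D²/(32μL) = 3.85e+05·(0.0185)²/(32·0.0288·76.8) = 1.862 m/s.
Check: Re = ρVD/μ = 929·1.862·0.0185/0.0288 = 1111 < 2300, so the laminar assumption holds.

V ≈ 1.86 m/s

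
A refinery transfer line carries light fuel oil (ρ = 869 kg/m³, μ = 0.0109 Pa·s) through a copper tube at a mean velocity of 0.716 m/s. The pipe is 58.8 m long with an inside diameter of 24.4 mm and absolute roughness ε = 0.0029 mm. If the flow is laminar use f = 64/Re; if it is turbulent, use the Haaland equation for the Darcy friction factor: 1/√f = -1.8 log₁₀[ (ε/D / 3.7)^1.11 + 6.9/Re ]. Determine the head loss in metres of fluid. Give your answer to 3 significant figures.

Reynolds number Re = ρVD/μ = 869 · 0.716 · 0.0244 / 0.0109 = 1393.
Re < 2300 → laminar flow, so f = 64/Re = 64/1393 = 0.04595 (the turbulent correlation is not needed).
Darcy-Weisbach: ΔP = f(L/D)(ρV²/2) = 0.04595·(58.8/0.0244)·(869·0.716²/2) = 0.04595·2410·222.7 = 2.467e+04 Pa.
Head loss h_f = ΔP/(ρg) = 2.467e+04/(869·9.81) = 2.89 m.

h_f ≈ 2.89 m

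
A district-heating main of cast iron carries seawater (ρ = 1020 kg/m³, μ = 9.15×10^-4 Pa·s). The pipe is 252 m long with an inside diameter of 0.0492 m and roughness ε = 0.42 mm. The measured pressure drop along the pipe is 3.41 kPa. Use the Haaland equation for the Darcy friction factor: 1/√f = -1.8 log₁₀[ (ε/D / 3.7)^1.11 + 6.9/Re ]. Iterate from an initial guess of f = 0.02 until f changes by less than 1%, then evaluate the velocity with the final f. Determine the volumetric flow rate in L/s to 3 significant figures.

Rearranging Darcy-Weisbach: V = √(2·ΔP·D/(f·L·ρ)). With ε/D = 0.00042/0.0492 = 0.00854, iterate starting from f = 0.02:
  f = 0.02 → V = √(2·3410·0.0492/(0.02·252·1020)) = 0.2555 m/s; Re = ρVD/μ = 1.401e+04; f → 0.04006
  f = 0.04006 → V = 0.1805 m/s; Re = 9901; f → 0.04154
  f = 0.04154 → V = 0.1773 m/s; Re = 9723; f → 0.04163
Converged (Δf/f < 1%). With the final f = 0.04163: V = √(2·3410·0.0492/(0.04163·252·1020)) = 0.1771 m/s.
Q = V·A = 0.1771·(π/4·0.0492²) = 0.0003367 m³/s = 0.337 L/s.

Q ≈ 0.337 L/s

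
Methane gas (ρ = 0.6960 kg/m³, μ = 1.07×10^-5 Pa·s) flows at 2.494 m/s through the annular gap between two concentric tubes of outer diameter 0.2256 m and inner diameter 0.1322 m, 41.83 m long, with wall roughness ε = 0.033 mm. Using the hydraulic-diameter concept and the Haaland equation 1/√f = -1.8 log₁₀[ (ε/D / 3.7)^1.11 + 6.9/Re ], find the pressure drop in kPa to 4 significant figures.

Hydraulic diameter D_h = 4A/P = D_o - D_i = 0.2256 - 0.1322 = 0.0934 m.
Re = ρVD_h/μ = 0.696·2.494·0.0934/1.07e-05 = 1.515e+04.
ε/D_h = 3.3e-05/0.0934 = 0.000353; Haaland gives 1/√f = -1.8 log₁₀[3.45e-05+0.000455] = 5.958, so f = 0.02817.
ΔP = f(L/D_h)(ρV²/2) = 0.02817·41.83/0.0934·2.165 = 27.31 Pa.
ΔP = 0.02731 kPa.

ΔP ≈ 0.02731 kPa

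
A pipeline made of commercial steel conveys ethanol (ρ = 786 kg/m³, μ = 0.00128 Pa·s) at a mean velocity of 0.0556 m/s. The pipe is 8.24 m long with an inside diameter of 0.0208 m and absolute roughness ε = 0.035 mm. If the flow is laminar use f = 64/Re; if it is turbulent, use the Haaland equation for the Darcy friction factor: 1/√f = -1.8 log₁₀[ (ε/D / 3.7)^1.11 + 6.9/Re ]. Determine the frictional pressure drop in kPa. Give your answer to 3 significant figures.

ΔP ≈ 0.0434 kPa

Reynolds number Re = ρVD/μ = 786 · 0.0556 · 0.0208 / 0.00128 = 710.2.
Re < 2300 → laminar flow, so f = 64/Re = 64/710.2 = 0.09012 (the turbulent correlation is not needed).
Darcy-Weisbach: ΔP = f(L/D)(ρV²/2) = 0.09012·(8.24/0.0208)·(786·0.0556²/2) = 0.09012·396.2·1.215 = 43.37 Pa.
ΔP = 43.37 Pa = 0.0434 kPa.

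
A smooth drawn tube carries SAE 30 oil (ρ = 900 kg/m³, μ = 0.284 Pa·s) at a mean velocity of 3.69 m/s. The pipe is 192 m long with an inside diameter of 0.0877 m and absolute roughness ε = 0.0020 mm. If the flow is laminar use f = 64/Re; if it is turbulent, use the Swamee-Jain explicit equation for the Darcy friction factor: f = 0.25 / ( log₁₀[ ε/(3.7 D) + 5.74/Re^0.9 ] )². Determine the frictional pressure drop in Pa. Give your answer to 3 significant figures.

Reynolds number Re = ρVD/μ = 900 · 3.69 · 0.0877 / 0.284 = 1026.
Re < 2300 → laminar flow, so f = 64/Re = 64/1026 = 0.06241 (the turbulent correlation is not needed).
Darcy-Weisbach: ΔP = f(L/D)(ρV²/2) = 0.06241·(192/0.0877)·(900·3.69²/2) = 0.06241·2189·6127 = 8.371e+05 Pa.

ΔP ≈ 837000 Pa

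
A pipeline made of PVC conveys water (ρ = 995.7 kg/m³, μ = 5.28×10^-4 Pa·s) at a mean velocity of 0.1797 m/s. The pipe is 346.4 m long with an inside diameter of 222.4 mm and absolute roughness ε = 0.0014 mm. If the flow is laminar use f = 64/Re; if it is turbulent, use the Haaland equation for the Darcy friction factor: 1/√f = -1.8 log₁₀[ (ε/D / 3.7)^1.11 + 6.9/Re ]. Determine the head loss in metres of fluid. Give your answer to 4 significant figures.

Reynolds number Re = ρVD/μ = 995.7 · 0.1797 · 0.2224 / 0.000528 = 7.537e+04.
Re > 4000 → turbulent. Relative roughness ε/D = 1.4e-06/0.2224 = 6.29e-06. Haaland: 1/√f = -1.8 log₁₀[(6.29e-06/3.7)^1.11 + 6.9/7.537e+04] = -1.8 log₁₀[3.95e-07 + 9.16e-05] = 7.266, so f = 0.01894.
Darcy-Weisbach: ΔP = f(L/D)(ρV²/2) = 0.01894·(346.4/0.2224)·(995.7·0.1797²/2) = 0.01894·1558·16.08 = 474.3 Pa.
Head loss h_f = ΔP/(ρg) = 474.3/(995.7·9.81) = 0.04856 m.

h_f ≈ 0.04856 m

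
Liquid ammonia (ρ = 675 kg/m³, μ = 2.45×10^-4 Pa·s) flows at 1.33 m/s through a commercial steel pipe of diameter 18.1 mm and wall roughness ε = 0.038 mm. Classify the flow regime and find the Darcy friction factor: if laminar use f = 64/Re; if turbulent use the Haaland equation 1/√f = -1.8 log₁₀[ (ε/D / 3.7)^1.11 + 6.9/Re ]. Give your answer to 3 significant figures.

f ≈ 0.0259

Re = ρVD/μ = 675·1.33·0.0181/0.000245 = 6.632e+04.
Re > 4000 → turbulent. ε/D = 3.8e-05/0.0181 = 0.0021; Haaland: 1/√f = -1.8 log₁₀[0.000249 + 0.000104] = 6.213, so f = 0.0259.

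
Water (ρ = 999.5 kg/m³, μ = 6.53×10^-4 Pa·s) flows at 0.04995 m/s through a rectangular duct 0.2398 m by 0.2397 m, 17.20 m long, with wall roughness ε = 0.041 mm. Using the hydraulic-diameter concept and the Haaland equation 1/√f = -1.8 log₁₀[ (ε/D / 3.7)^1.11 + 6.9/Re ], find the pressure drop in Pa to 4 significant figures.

ΔP ≈ 2.379 Pa

Hydraulic diameter D_h = 4A/P = 4·(0.2398·0.2397)/(2·(0.2398+0.2397)) = 0.2299/0.959 = 0.2397 m.
Re = ρVD_h/μ = 999.5·0.04995·0.2397/0.000653 = 1.833e+04.
ε/D_h = 4.1e-05/0.2397 = 0.000171; Haaland gives 1/√f = -1.8 log₁₀[1.54e-05+0.000376] = 6.132, so f = 0.02659.
ΔP = f(L/D_h)(ρV²/2) = 0.02659·17.2/0.2397·1.247 = 2.379 Pa.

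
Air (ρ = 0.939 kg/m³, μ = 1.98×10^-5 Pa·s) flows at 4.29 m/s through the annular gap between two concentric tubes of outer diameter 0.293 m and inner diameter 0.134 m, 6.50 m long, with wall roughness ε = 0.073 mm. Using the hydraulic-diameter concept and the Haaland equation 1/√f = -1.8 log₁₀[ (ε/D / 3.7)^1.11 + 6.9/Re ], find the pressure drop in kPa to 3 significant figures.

ΔP ≈ 0.00848 kPa

Hydraulic diameter D_h = 4A/P = D_o - D_i = 0.293 - 0.134 = 0.159 m.
Re = ρVD_h/μ = 0.939·4.29·0.159/1.98e-05 = 3.235e+04.
ε/D_h = 7.3e-05/0.159 = 0.000459; Haaland gives 1/√f = -1.8 log₁₀[4.61e-05+0.000213] = 6.455, so f = 0.024.
ΔP = f(L/D_h)(ρV²/2) = 0.024·6.5/0.159·8.641 = 8.478 Pa.
ΔP = 0.00848 kPa.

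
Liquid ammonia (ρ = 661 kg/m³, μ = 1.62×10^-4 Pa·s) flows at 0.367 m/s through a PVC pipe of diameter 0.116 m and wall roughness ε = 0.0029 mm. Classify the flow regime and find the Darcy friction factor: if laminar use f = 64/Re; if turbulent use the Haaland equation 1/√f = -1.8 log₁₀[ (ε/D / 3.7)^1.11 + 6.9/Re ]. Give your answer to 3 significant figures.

Re = ρVD/μ = 661·0.367·0.116/0.000162 = 1.737e+05.
Re > 4000 → turbulent. ε/D = 2.9e-06/0.116 = 2.5e-05; Haaland: 1/√f = -1.8 log₁₀[1.82e-06 + 3.97e-05] = 7.887, so f = 0.01608.

f ≈ 0.0161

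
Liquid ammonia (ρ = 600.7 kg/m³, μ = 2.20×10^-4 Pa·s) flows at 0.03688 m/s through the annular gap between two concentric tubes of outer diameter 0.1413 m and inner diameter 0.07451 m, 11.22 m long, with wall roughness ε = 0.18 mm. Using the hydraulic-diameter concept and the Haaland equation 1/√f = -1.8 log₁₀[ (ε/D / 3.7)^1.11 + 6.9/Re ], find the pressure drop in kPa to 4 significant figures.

ΔP ≈ 0.002575 kPa

Hydraulic diameter D_h = 4A/P = D_o - D_i = 0.1413 - 0.07451 = 0.06679 m.
Re = ρVD_h/μ = 600.7·0.03688·0.06679/0.00022 = 6726.
ε/D_h = 0.00018/0.06679 = 0.0027; Haaland gives 1/√f = -1.8 log₁₀[0.000329+0.00103] = 5.163, so f = 0.03752.
ΔP = f(L/D_h)(ρV²/2) = 0.03752·11.22/0.06679·0.4085 = 2.575 Pa.
ΔP = 0.002575 kPa.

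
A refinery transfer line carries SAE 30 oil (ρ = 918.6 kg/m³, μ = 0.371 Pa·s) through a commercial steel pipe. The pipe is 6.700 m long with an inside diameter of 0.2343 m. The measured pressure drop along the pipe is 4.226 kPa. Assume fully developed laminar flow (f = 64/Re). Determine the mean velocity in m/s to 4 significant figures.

V ≈ 2.917 m/s

For laminar flow, f = 64/Re with Re = ρVD/μ, so Darcy-Weisbach reduces to ΔP = 32μLV/D². Solving for V: V = ΔP·D²/(32μL) = 4226·(0.2343)²/(32·0.371·6.7) = 2.917 m/s.
Check: Re = ρVD/μ = 918.6·2.917·0.2343/0.371 = 1692 < 2300, so the laminar assumption holds.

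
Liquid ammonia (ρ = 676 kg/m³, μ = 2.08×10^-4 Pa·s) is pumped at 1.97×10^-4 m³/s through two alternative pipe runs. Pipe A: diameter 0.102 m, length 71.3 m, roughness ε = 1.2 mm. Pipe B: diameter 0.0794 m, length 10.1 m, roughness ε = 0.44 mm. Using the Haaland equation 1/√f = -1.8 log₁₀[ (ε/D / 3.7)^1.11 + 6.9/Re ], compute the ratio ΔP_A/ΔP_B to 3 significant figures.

ΔP_A/ΔP_B ≈ 2.44

Pipe A: V = Q/A = 0.000197/0.008171 = 0.02411 m/s; Re = 7992; ε/D = 0.0118; Haaland → f = 0.0459; ΔP_A = f(L/D)(ρV²/2) = 6.304 Pa.
Pipe B: V = Q/A = 0.000197/0.004951 = 0.03979 m/s; Re = 1.027e+04; ε/D = 0.00554; Haaland → f = 0.03793; ΔP_B = f(L/D)(ρV²/2) = 2.582 Pa.
ΔP_A/ΔP_B = 6.304/2.582 = 2.44.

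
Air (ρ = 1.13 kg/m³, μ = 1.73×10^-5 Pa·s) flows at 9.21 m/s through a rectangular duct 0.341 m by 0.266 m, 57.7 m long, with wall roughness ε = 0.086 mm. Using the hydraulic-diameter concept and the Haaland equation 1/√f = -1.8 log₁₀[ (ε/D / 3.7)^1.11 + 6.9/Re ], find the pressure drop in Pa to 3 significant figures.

ΔP ≈ 163 Pa

Hydraulic diameter D_h = 4A/P = 4·(0.341·0.266)/(2·(0.341+0.266)) = 0.3628/1.214 = 0.2989 m.
Re = ρVD_h/μ = 1.13·9.21·0.2989/1.73e-05 = 1.798e+05.
ε/D_h = 8.6e-05/0.2989 = 0.000288; Haaland gives 1/√f = -1.8 log₁₀[2.75e-05+3.84e-05] = 7.527, so f = 0.01765.
ΔP = f(L/D_h)(ρV²/2) = 0.01765·57.7/0.2989·47.93 = 163.3 Pa.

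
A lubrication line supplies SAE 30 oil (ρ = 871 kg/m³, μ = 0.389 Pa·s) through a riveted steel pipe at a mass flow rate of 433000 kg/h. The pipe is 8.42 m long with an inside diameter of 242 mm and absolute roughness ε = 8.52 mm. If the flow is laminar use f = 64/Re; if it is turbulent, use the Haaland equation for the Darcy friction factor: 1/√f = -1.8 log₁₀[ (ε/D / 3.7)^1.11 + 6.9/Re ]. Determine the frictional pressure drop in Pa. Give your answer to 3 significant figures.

ΔP ≈ 5370 Pa

ṁ = 433000 kg/h = 433000/3600 = 120.3 kg/s.
A = πD²/4 = π(0.242)²/4 = 0.046 m²; mean velocity V = ṁ/(ρA) = 120.3/(871 · 0.046) = 3.002 m/s.
Reynolds number Re = ρVD/μ = 871 · 3.002 · 0.242 / 0.389 = 1627.
Re < 2300 → laminar flow, so f = 64/Re = 64/1627 = 0.03934 (the turbulent correlation is not needed).
Darcy-Weisbach: ΔP = f(L/D)(ρV²/2) = 0.03934·(8.42/0.242)·(871·3.002²/2) = 0.03934·34.79·3925 = 5373 Pa.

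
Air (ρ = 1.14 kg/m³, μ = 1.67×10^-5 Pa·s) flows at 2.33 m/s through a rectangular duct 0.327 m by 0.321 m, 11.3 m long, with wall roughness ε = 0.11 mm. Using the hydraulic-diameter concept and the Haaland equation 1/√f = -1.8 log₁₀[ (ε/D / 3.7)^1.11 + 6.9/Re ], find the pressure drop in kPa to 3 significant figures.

ΔP ≈ 0.00233 kPa

Hydraulic diameter D_h = 4A/P = 4·(0.327·0.321)/(2·(0.327+0.321)) = 0.4199/1.296 = 0.324 m.
Re = ρVD_h/μ = 1.14·2.33·0.324/1.67e-05 = 5.153e+04.
ε/D_h = 0.00011/0.324 = 0.00034; Haaland gives 1/√f = -1.8 log₁₀[3.3e-05+0.000134] = 6.8, so f = 0.02163.
ΔP = f(L/D_h)(ρV²/2) = 0.02163·11.3/0.324·3.094 = 2.335 Pa.
ΔP = 0.00233 kPa.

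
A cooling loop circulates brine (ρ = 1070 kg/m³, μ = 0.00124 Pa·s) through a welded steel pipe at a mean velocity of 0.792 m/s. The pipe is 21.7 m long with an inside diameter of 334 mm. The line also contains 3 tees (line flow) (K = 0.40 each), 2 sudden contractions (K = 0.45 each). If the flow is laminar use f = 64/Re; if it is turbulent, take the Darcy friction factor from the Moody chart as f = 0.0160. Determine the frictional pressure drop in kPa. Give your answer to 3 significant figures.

ΔP ≈ 1.05 kPa

Reynolds number Re = ρVD/μ = 1070 · 0.792 · 0.334 / 0.00124 = 2.283e+05.
Re > 4000 → turbulent; use the Moody-chart value f = 0.0160.
Total minor-loss coefficient ΣK = 3·0.4 + 2·0.45 = 2.1.
ΔP = [f·L/D + ΣK]·(ρV²/2) = [0.016·21.7/0.334 + 2.1]·(1070·0.792²/2) = [1.04 + 2.1]·335.6 = 1054 Pa.
ΔP = 1054 Pa = 1.05 kPa.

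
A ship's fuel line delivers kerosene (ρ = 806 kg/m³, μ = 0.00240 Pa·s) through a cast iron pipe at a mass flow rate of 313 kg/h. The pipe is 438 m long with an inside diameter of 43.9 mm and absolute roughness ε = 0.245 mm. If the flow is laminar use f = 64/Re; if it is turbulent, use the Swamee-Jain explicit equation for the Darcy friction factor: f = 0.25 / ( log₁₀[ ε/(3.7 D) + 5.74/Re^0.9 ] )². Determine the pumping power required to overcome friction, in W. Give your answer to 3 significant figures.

P ≈ 0.134 W

ṁ = 313 kg/h = 313/3600 = 0.08694 kg/s.
A = πD²/4 = π(0.0439)²/4 = 0.001514 m²; mean velocity V = ṁ/(ρA) = 0.08694/(806 · 0.001514) = 0.07127 m/s.
Reynolds number Re = ρVD/μ = 806 · 0.07127 · 0.0439 / 0.0024 = 1051.
Re < 2300 → laminar flow, so f = 64/Re = 64/1051 = 0.06091 (the turbulent correlation is not needed).
Darcy-Weisbach: ΔP = f(L/D)(ρV²/2) = 0.06091·(438/0.0439)·(806·0.07127²/2) = 0.06091·9977·2.047 = 1244 Pa.
Q = ṁ/ρ = 0.08694/806 = 0.0001079 m³/s.
Pumping power P = QΔP = 0.0001079·1244 = 0.1342 W = 0.134 W.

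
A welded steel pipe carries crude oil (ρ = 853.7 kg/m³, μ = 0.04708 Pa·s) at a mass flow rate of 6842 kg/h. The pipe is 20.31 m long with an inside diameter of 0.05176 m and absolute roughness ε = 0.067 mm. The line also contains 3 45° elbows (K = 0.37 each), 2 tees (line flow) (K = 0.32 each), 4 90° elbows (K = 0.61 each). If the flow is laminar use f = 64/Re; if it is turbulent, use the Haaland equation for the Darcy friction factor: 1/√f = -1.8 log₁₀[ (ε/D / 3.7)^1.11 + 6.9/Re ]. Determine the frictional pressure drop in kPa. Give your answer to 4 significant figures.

ṁ = 6842 kg/h = 6842/3600 = 1.901 kg/s.
A = πD²/4 = π(0.05176)²/4 = 0.002104 m²; mean velocity V = ṁ/(ρA) = 1.901/(853.7 · 0.002104) = 1.058 m/s.
Reynolds number Re = ρVD/μ = 853.7 · 1.058 · 0.05176 / 0.0471 = 993.
Re < 2300 → laminar flow, so f = 64/Re = 64/993 = 0.06445 (the turbulent correlation is not needed).
Total minor-loss coefficient ΣK = 3·0.37 + 2·0.32 + 4·0.61 = 4.19.
ΔP = [f·L/D + ΣK]·(ρV²/2) = [0.06445·20.31/0.05176 + 4.19]·(853.7·1.058²/2) = [25.29 + 4.19]·477.8 = 1.409e+04 Pa.
ΔP = 1.409e+04 Pa = 14.09 kPa.

ΔP ≈ 14.09 kPa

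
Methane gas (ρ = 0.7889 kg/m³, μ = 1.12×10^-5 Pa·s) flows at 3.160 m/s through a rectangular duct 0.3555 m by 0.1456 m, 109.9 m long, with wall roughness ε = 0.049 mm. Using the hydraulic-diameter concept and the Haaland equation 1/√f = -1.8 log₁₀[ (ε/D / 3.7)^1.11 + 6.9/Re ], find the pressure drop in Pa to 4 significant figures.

ΔP ≈ 45.65 Pa

Hydraulic diameter D_h = 4A/P = 4·(0.3555·0.1456)/(2·(0.3555+0.1456)) = 0.207/1.002 = 0.2066 m.
Re = ρVD_h/μ = 0.7889·3.16·0.2066/1.12e-05 = 4.598e+04.
ε/D_h = 4.9e-05/0.2066 = 0.000237; Haaland gives 1/√f = -1.8 log₁₀[2.22e-05+0.00015] = 6.775, so f = 0.02179.
ΔP = f(L/D_h)(ρV²/2) = 0.02179·109.9/0.2066·3.939 = 45.65 Pa.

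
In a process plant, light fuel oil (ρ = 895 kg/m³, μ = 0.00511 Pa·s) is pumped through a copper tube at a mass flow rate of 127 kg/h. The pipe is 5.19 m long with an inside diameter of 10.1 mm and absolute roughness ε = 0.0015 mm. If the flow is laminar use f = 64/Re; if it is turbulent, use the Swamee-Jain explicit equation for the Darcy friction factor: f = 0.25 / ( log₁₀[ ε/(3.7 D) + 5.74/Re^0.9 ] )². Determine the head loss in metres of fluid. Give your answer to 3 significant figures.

ṁ = 127 kg/h = 127/3600 = 0.03528 kg/s.
A = πD²/4 = π(0.0101)²/4 = 8.012e-05 m²; mean velocity V = ṁ/(ρA) = 0.03528/(895 · 8.012e-05) = 0.492 m/s.
Reynolds number Re = ρVD/μ = 895 · 0.492 · 0.0101 / 0.00511 = 870.3.
Re < 2300 → laminar flow, so f = 64/Re = 64/870.3 = 0.07354 (the turbulent correlation is not needed).
Darcy-Weisbach: ΔP = f(L/D)(ρV²/2) = 0.07354·(5.19/0.0101)·(895·0.492²/2) = 0.07354·513.9·108.3 = 4093 Pa.
Head loss h_f = ΔP/(ρg) = 4093/(895·9.81) = 0.466 m.

h_f ≈ 0.466 m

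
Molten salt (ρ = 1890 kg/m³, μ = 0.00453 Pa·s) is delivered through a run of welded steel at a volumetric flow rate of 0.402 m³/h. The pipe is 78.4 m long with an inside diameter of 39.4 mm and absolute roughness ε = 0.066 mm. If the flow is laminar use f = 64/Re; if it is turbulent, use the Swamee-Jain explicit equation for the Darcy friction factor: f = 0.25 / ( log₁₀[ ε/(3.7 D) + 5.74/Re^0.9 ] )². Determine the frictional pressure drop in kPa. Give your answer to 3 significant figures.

ΔP ≈ 0.671 kPa

Q = 0.402 m³/h = 0.402/3600 = 0.0001117 m³/s.
Cross-sectional area A = πD²/4 = π(0.0394)²/4 = 0.001219 m²; mean velocity V = Q/A = 0.0001117/0.001219 = 0.09159 m/s.
Reynolds number Re = ρVD/μ = 1890 · 0.09159 · 0.0394 / 0.00453 = 1506.
Re < 2300 → laminar flow, so f = 64/Re = 64/1506 = 0.04251 (the turbulent correlation is not needed).
Darcy-Weisbach: ΔP = f(L/D)(ρV²/2) = 0.04251·(78.4/0.0394)·(1890·0.09159²/2) = 0.04251·1990·7.927 = 670.5 Pa.
ΔP = 670.5 Pa = 0.671 kPa.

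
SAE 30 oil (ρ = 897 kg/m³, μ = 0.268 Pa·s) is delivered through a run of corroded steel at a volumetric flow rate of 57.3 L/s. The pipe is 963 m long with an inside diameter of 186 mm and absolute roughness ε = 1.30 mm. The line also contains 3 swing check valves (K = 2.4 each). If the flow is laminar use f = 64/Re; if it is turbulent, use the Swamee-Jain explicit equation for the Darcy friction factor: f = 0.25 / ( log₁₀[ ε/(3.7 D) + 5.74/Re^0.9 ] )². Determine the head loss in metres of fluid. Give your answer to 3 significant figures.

Q = 57.3 L/s = 57.3/1000 = 0.0573 m³/s.
Cross-sectional area A = πD²/4 = π(0.186)²/4 = 0.02717 m²; mean velocity V = Q/A = 0.0573/0.02717 = 2.109 m/s.
Reynolds number Re = ρVD/μ = 897 · 2.109 · 0.186 / 0.268 = 1313.
Re < 2300 → laminar flow, so f = 64/Re = 64/1313 = 0.04875 (the turbulent correlation is not needed).
Total minor-loss coefficient ΣK = 3·2.4 = 7.2.
ΔP = [f·L/D + ΣK]·(ρV²/2) = [0.04875·963/0.186 + 7.2]·(897·2.109²/2) = [252.4 + 7.2]·1995 = 5.178e+05 Pa.
Head loss h_f = ΔP/(ρg) = 5.178e+05/(897·9.81) = 58.8 m.

h_f ≈ 58.8 m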